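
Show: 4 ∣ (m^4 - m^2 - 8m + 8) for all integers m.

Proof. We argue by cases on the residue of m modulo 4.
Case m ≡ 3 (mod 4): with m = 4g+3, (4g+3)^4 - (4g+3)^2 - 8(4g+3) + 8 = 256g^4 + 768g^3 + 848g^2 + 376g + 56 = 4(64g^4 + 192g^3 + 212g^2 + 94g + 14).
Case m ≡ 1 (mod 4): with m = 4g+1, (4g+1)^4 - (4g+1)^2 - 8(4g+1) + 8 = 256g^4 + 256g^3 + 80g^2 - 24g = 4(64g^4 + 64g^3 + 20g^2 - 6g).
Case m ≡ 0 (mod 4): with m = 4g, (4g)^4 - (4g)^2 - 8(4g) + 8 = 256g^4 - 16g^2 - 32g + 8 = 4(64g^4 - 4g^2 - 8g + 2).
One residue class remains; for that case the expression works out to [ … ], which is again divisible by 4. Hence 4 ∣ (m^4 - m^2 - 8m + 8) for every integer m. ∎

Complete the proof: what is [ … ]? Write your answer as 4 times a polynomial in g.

The residues treated are {3, 1, 0}, so the missing case is m ≡ 2 (mod 4); write m = 4g+2.
Then (4g+2)^4 - (4g+2)^2 - 8(4g+2) + 8 = 256g^4 + 512g^3 + 368g^2 + 80g + 4 = 4(64g^4 + 128g^3 + 92g^2 + 20g + 1).

4(64g^4 + 128g^3 + 92g^2 + 20g + 1)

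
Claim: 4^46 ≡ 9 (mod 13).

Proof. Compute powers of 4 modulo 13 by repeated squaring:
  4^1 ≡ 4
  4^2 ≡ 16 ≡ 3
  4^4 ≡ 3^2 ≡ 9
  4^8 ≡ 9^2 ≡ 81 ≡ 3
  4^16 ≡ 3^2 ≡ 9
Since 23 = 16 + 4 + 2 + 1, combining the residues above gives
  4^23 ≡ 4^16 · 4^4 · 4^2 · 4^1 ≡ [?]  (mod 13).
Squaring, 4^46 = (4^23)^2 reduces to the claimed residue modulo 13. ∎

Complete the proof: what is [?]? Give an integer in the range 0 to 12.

4^16 · 4^4 · 4^2 · 4^1 ≡ 9 · 9 · 3 · 4 = 972.
972 mod 13 = 10, so 4^23 ≡ 10 (mod 13).

10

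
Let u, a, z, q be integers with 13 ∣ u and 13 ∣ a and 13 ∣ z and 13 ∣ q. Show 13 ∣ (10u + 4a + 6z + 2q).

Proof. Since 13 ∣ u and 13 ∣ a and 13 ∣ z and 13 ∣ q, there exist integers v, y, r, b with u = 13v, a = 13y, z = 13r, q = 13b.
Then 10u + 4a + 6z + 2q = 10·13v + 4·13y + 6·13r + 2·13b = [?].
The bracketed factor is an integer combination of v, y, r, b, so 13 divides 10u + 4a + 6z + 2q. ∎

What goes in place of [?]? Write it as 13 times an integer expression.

Pull the common 13 out of every term: 10·13v + 4·13y + 6·13r + 2·13b = 13(2b + 6r + 10v + 4y).
2b + 6r + 10v + 4y is an integer, which exhibits the divisibility.

13(2b + 6r + 10v + 4y)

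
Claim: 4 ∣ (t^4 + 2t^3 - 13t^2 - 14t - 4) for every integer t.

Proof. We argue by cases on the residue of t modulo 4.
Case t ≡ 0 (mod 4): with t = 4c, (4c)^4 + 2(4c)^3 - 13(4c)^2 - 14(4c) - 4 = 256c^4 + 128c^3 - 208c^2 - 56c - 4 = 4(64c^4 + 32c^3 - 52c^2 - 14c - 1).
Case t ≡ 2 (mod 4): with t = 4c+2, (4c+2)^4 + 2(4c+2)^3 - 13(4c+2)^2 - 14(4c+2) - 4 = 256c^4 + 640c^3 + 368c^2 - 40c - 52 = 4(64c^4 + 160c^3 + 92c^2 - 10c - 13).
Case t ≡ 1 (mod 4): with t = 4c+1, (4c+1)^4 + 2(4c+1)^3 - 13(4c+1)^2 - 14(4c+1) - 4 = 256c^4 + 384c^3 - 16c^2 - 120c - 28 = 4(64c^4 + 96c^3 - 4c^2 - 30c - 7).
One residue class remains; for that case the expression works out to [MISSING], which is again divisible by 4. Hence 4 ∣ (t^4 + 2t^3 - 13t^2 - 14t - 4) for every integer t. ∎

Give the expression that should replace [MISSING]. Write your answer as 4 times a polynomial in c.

Only t ≡ 3 (mod 4) is unaccounted for. Put t = 4c+3:
(4c+3)^4 + 2(4c+3)^3 - 13(4c+3)^2 - 14(4c+3) - 4 expands to 256c^4 + 896c^3 + 944c^2 + 280c - 28,
and factoring out 4 leaves 4(64c^4 + 224c^3 + 236c^2 + 70c - 7).

4(64c^4 + 224c^3 + 236c^2 + 70c - 7)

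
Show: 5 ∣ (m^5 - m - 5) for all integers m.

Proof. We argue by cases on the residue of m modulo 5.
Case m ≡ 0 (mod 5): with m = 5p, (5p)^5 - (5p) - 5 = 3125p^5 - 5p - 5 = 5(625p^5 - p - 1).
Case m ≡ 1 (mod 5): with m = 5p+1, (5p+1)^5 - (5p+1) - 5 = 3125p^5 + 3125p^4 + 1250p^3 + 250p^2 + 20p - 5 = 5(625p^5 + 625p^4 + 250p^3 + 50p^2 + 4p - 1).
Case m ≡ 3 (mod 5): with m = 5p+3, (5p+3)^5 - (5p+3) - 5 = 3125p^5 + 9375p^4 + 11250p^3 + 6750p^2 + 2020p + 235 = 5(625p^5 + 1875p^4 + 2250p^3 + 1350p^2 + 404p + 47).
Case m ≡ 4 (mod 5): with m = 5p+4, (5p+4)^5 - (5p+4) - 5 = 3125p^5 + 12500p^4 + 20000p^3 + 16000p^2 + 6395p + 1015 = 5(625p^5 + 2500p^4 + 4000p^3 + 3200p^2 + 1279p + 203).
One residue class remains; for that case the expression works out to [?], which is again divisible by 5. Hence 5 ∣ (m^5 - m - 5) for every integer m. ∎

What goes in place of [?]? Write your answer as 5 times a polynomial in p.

5(625p^5 + 1250p^4 + 1000p^3 + 400p^2 + 79p + 5)

Only m ≡ 2 (mod 5) is unaccounted for. Put m = 5p+2:
(5p+2)^5 - (5p+2) - 5 expands to 3125p^5 + 6250p^4 + 5000p^3 + 2000p^2 + 395p + 25,
and factoring out 5 leaves 5(625p^5 + 1250p^4 + 1000p^3 + 400p^2 + 79p + 5).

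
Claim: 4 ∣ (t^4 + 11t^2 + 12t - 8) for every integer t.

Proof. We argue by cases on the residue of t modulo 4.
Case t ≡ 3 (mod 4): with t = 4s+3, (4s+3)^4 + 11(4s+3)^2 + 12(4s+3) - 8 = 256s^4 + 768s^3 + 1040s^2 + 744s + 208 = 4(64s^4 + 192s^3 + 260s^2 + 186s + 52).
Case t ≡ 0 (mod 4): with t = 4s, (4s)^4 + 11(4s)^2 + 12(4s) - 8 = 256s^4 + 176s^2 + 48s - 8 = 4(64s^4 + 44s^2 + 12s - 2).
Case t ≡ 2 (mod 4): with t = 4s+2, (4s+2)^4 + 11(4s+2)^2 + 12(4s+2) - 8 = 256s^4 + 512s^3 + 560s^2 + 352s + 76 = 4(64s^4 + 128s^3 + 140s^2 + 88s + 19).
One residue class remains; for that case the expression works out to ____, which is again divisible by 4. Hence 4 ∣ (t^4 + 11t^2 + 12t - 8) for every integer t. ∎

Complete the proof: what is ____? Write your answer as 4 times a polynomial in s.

4(64s^4 + 64s^3 + 68s^2 + 38s + 4)

Only t ≡ 1 (mod 4) is unaccounted for. Put t = 4s+1:
(4s+1)^4 + 11(4s+1)^2 + 12(4s+1) - 8 expands to 256s^4 + 256s^3 + 272s^2 + 152s + 16,
and factoring out 4 leaves 4(64s^4 + 64s^3 + 68s^2 + 38s + 4).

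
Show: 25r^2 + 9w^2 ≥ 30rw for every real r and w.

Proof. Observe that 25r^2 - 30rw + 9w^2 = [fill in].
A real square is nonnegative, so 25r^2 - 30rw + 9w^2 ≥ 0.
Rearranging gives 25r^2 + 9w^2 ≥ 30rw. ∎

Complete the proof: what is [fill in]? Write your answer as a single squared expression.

25r^2 - 30rw + 9w^2 is a perfect-square trinomial: the outer terms are (5r)^2 and (3w)^2, and the cross term is -2·5r·3w.
So 25r^2 - 30rw + 9w^2 = (5r - 3w)^2 ≥ 0.

(5r - 3w)^2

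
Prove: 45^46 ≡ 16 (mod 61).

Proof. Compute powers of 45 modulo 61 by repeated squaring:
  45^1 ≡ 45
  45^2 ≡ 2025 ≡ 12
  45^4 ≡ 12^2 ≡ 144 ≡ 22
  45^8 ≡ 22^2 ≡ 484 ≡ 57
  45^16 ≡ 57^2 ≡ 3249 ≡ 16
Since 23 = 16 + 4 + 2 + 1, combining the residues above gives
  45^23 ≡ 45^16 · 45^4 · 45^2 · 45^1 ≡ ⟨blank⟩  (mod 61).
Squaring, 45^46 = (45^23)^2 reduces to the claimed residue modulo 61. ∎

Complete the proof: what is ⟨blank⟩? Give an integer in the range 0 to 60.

Multiply the listed residues: 16 · 22 · 12 · 45 = 352 → 4224 → 190080.
Reducing modulo 61: 190080 = 3116·61 + 4, so 45^23 ≡ 4.

4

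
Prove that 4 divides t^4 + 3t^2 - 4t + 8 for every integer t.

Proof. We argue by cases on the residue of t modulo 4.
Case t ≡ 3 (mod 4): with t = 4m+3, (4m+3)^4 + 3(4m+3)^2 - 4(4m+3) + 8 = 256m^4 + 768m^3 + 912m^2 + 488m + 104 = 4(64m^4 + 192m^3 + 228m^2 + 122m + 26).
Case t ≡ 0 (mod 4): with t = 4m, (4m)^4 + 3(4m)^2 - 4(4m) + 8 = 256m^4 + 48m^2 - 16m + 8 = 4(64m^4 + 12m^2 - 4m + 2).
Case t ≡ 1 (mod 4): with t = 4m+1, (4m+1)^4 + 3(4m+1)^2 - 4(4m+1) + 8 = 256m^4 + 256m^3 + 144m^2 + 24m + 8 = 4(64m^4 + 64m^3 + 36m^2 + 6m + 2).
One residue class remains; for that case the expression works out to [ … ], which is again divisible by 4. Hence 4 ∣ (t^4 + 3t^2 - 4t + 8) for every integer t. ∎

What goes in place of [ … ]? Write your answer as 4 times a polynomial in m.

4(64m^4 + 128m^3 + 108m^2 + 40m + 7)

The residues treated are {3, 0, 1}, so the missing case is t ≡ 2 (mod 4); write t = 4m+2.
Then (4m+2)^4 + 3(4m+2)^2 - 4(4m+2) + 8 = 256m^4 + 512m^3 + 432m^2 + 160m + 28 = 4(64m^4 + 128m^3 + 108m^2 + 40m + 7).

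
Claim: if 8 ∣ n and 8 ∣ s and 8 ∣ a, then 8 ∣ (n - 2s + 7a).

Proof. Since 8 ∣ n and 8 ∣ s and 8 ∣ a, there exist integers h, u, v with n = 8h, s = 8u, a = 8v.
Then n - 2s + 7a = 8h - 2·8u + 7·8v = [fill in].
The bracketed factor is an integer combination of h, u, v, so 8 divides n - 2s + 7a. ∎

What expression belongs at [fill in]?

Each term has a factor of 8: 8h - 2·8u + 7·8v = 8·(h - 2u + 7v).
Since h - 2u + 7v is an integer, 8 ∣ (n - 2s + 7a).

8(h - 2u + 7v)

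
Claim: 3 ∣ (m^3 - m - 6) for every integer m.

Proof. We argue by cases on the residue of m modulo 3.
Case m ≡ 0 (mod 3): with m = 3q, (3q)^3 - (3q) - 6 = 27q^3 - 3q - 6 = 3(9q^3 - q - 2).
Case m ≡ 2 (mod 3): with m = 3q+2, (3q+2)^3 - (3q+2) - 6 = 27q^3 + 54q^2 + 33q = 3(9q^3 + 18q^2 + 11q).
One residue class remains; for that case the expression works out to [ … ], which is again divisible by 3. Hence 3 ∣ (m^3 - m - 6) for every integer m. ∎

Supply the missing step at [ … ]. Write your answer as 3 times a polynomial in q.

The residues treated are {0, 2}, so the missing case is m ≡ 1 (mod 3); write m = 3q+1.
Then (3q+1)^3 - (3q+1) - 6 = 27q^3 + 27q^2 + 6q - 6 = 3(9q^3 + 9q^2 + 2q - 2).

3(9q^3 + 9q^2 + 2q - 2)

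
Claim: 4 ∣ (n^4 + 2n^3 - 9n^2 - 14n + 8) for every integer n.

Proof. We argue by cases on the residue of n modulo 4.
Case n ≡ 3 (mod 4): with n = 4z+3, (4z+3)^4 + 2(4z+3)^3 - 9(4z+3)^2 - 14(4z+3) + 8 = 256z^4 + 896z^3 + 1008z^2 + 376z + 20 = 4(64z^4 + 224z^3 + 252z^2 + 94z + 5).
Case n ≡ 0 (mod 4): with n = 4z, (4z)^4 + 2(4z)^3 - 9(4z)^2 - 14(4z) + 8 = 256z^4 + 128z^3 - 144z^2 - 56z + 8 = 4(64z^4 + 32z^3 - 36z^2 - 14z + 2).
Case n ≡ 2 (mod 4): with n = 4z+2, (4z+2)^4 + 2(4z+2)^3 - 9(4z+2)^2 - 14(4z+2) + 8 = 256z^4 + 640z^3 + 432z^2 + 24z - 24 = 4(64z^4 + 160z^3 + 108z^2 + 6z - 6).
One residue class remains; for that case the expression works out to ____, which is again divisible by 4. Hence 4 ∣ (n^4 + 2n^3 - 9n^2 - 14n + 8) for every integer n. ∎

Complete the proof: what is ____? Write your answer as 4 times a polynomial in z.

Only n ≡ 1 (mod 4) is unaccounted for. Put n = 4z+1:
(4z+1)^4 + 2(4z+1)^3 - 9(4z+1)^2 - 14(4z+1) + 8 expands to 256z^4 + 384z^3 + 48z^2 - 88z - 12,
and factoring out 4 leaves 4(64z^4 + 96z^3 + 12z^2 - 22z - 3).

4(64z^4 + 96z^3 + 12z^2 - 22z - 3)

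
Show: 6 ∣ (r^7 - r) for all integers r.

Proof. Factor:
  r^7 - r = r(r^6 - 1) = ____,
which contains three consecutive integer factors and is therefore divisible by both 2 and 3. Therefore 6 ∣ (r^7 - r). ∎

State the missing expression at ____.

(r - 1)r(r + 1)(r^4 + r^2 + 1)

r^6 - 1 = (r^2 - 1)(r^4 + r^2 + 1), and r^2 - 1 = (r-1)(r+1).
So r(r^6 - 1) = (r - 1)r(r + 1)(r^4 + r^2 + 1).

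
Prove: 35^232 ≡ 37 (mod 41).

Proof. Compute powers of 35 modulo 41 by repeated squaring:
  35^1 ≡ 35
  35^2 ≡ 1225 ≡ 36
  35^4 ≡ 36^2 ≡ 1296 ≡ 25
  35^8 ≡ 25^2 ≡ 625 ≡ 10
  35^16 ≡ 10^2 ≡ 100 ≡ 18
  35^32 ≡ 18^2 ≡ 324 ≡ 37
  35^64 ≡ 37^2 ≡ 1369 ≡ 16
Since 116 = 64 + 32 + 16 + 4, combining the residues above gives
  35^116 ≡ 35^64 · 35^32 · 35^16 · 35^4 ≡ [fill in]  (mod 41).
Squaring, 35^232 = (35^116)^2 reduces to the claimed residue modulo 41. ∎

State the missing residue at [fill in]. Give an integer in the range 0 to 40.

35^64 · 35^32 · 35^16 · 35^4 ≡ 16 · 37 · 18 · 25 = 266400.
266400 mod 41 = 23, so 35^116 ≡ 23 (mod 41).

23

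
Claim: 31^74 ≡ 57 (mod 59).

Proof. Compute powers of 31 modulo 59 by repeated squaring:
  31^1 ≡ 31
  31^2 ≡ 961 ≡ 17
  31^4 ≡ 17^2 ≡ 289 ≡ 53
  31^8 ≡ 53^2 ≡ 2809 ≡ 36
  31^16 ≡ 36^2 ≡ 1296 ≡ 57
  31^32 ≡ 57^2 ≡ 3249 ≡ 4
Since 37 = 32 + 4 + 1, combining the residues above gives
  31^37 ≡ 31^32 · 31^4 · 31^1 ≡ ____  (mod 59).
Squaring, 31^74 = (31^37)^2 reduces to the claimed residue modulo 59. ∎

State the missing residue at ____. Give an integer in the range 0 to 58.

23

Multiply the listed residues: 4 · 53 · 31 = 212 → 6572.
Reducing modulo 59: 6572 = 111·59 + 23, so 31^37 ≡ 23.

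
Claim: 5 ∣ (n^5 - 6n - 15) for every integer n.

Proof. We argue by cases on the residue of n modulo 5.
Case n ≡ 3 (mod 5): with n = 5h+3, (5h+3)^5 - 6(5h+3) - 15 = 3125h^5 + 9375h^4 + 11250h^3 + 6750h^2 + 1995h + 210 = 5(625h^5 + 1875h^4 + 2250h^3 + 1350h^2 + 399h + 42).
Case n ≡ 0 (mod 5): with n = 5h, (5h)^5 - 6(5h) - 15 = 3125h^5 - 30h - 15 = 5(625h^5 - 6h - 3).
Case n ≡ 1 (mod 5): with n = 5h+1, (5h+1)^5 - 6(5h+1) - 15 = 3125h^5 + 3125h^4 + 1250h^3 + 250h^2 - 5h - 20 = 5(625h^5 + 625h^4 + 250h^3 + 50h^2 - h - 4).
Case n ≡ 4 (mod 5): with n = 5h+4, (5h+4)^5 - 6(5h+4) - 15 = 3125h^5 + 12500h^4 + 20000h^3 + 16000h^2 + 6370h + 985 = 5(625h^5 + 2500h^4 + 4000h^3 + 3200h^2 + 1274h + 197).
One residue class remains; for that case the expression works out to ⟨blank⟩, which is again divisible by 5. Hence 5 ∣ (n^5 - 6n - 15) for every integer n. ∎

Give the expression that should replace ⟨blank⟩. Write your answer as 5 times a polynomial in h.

5(625h^5 + 1250h^4 + 1000h^3 + 400h^2 + 74h + 1)

The residues treated are {3, 0, 1, 4}, so the missing case is n ≡ 2 (mod 5); write n = 5h+2.
Then (5h+2)^5 - 6(5h+2) - 15 = 3125h^5 + 6250h^4 + 5000h^3 + 2000h^2 + 370h + 5 = 5(625h^5 + 1250h^4 + 1000h^3 + 400h^2 + 74h + 1).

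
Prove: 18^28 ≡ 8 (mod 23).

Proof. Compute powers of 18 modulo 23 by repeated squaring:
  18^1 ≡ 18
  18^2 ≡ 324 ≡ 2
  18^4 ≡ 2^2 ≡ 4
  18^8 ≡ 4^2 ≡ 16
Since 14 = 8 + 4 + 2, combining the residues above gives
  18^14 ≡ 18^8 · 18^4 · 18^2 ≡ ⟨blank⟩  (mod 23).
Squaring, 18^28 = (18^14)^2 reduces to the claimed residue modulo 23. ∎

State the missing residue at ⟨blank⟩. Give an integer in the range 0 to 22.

Multiply the listed residues: 16 · 4 · 2 = 64 → 128.
Reducing modulo 23: 128 = 5·23 + 13, so 18^14 ≡ 13.

13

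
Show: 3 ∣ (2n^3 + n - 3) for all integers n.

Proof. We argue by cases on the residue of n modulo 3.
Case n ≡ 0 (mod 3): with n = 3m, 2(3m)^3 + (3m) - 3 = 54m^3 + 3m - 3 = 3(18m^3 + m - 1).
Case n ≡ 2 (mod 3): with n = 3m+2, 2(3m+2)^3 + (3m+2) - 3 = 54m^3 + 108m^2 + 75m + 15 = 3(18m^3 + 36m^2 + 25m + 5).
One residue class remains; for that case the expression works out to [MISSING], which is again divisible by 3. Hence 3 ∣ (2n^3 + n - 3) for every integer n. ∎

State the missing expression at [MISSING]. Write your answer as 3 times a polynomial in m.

Only n ≡ 1 (mod 3) is unaccounted for. Put n = 3m+1:
2(3m+1)^3 + (3m+1) - 3 expands to 54m^3 + 54m^2 + 21m,
and factoring out 3 leaves 3(18m^3 + 18m^2 + 7m).

3(18m^3 + 18m^2 + 7m)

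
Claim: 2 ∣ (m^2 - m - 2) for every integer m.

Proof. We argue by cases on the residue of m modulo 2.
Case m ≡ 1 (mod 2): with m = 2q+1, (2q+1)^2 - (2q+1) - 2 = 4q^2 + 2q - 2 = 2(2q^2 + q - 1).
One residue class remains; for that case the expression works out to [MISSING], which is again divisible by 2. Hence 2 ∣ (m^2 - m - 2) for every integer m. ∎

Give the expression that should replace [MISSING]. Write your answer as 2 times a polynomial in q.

2(2q^2 - q - 1)

Only m ≡ 0 (mod 2) is unaccounted for. Put m = 2q:
(2q)^2 - (2q) - 2 expands to 4q^2 - 2q - 2,
and factoring out 2 leaves 2(2q^2 - q - 1).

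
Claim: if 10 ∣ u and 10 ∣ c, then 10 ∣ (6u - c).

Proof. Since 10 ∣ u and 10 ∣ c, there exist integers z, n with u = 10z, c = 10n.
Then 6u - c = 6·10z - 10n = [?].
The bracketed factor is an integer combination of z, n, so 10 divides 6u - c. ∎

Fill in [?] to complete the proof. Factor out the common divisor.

10(-n + 6z)

Pull the common 10 out of every term: 6·10z - 10n = 10(-n + 6z).
-n + 6z is an integer, which exhibits the divisibility.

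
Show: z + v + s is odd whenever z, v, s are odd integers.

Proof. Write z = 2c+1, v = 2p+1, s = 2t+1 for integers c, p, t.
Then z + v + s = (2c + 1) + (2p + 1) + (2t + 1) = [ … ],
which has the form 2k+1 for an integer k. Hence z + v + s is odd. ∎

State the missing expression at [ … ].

2(c + p + t + 1) + 1

(2c + 1) + (2p + 1) + (2t + 1) = 2c + 2p + 2t + 3
= 2(c + p + t + 1) + 1.
Since c + p + t + 1 is an integer, the sum is of the form 2k+1 for an integer k.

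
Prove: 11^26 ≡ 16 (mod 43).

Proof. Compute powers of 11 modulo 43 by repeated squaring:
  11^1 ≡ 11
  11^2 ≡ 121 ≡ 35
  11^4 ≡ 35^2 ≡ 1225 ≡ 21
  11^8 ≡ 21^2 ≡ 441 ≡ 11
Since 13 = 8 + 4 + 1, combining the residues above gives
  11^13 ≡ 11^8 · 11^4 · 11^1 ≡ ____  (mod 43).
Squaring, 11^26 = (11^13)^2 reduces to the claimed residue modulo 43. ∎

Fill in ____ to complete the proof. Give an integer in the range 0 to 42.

Multiply the listed residues: 11 · 21 · 11 = 231 → 2541.
Reducing modulo 43: 2541 = 59·43 + 4, so 11^13 ≡ 4.

4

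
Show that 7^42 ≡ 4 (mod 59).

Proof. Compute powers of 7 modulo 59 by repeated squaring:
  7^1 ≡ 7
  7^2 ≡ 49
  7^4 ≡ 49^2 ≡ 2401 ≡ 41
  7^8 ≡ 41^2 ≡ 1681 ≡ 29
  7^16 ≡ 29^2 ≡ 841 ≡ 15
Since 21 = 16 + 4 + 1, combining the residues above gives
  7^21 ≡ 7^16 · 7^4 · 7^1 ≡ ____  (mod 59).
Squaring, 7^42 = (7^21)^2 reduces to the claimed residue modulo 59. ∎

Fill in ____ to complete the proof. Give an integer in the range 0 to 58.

Multiply the listed residues: 15 · 41 · 7 = 615 → 4305.
Reducing modulo 59: 4305 = 72·59 + 57, so 7^21 ≡ 57.

57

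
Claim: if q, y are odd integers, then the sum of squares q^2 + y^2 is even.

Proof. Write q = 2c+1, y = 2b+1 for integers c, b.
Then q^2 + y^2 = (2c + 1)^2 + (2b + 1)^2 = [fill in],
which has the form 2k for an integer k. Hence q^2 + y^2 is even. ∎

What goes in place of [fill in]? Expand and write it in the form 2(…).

2(2b^2 + 2b + 2c^2 + 2c + 1)

(2c + 1)^2 + (2b + 1)^2 = 4b^2 + 4b + 4c^2 + 4c + 2
= 2(2b^2 + 2b + 2c^2 + 2c + 1).
Since 2b^2 + 2b + 2c^2 + 2c + 1 is an integer, the sum of squares is of the form 2k for an integer k.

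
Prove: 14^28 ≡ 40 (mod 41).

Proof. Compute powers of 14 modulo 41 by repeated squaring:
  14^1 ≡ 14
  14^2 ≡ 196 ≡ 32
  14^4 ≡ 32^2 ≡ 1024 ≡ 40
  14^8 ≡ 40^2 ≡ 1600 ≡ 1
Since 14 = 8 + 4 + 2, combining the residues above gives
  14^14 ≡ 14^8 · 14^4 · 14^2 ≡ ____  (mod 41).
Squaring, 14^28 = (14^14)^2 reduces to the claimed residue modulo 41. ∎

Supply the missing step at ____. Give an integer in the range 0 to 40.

Multiply the listed residues: 1 · 40 · 32 = 40 → 1280.
Reducing modulo 41: 1280 = 31·41 + 9, so 14^14 ≡ 9.

9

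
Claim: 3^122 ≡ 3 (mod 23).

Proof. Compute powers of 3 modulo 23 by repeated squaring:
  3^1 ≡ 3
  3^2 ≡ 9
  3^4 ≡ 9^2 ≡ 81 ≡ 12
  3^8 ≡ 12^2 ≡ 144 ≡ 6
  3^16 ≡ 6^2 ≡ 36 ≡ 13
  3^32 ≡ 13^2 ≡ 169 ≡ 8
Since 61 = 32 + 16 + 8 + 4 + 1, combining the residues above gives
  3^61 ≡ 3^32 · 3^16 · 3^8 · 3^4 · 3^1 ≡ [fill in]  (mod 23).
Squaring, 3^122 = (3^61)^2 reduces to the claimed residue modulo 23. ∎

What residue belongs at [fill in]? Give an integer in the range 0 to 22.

16

Multiply the listed residues: 8 · 13 · 6 · 12 · 3 = 104 → 624 → 7488 → 22464.
Reducing modulo 23: 22464 = 976·23 + 16, so 3^61 ≡ 16.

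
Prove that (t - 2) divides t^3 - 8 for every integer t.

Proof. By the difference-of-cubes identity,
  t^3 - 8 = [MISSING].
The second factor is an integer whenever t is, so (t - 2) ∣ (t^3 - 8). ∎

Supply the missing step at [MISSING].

a^3 - b^3 = (a - b)(a^2 + ab + b^2). With a = t, b = 2:
t^3 - 8 = (t - 2)(t^2 + 2t + 4).

(t - 2)(t^2 + 2t + 4)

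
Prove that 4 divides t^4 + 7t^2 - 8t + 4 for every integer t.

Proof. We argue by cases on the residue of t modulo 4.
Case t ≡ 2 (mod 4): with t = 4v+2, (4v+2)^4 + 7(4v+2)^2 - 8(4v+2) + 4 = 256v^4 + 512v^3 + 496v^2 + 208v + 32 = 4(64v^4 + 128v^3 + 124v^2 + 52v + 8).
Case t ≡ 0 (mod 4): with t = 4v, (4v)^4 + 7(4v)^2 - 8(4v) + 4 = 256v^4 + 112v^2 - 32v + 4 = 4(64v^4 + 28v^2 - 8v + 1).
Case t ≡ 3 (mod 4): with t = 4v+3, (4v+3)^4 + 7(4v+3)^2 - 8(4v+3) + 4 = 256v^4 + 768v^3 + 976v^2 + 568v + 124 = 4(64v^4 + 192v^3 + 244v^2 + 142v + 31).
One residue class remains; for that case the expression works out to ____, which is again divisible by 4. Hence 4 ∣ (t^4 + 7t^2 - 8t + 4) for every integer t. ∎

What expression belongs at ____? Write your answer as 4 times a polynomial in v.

The residues treated are {2, 0, 3}, so the missing case is t ≡ 1 (mod 4); write t = 4v+1.
Then (4v+1)^4 + 7(4v+1)^2 - 8(4v+1) + 4 = 256v^4 + 256v^3 + 208v^2 + 40v + 4 = 4(64v^4 + 64v^3 + 52v^2 + 10v + 1).

4(64v^4 + 64v^3 + 52v^2 + 10v + 1)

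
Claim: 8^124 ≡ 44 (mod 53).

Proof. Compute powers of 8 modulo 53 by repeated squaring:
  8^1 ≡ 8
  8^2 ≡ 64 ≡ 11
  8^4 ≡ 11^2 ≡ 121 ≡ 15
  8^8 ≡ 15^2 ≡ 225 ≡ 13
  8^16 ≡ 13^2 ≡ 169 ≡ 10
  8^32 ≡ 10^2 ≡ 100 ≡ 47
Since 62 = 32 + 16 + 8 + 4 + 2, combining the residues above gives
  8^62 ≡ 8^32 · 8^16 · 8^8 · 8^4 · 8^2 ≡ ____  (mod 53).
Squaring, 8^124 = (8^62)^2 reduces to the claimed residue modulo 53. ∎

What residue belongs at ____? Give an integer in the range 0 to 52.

Multiply the listed residues: 47 · 10 · 13 · 15 · 11 = 470 → 6110 → 91650 → 1008150.
Reducing modulo 53: 1008150 = 19021·53 + 37, so 8^62 ≡ 37.

37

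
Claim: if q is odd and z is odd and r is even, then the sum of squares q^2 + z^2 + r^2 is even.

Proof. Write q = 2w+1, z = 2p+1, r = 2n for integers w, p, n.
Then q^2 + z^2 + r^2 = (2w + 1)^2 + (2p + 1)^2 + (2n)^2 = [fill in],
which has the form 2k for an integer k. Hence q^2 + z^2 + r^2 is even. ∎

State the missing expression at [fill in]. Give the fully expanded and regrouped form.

(2w + 1)^2 + (2p + 1)^2 + (2n)^2 = 4n^2 + 4p^2 + 4p + 4w^2 + 4w + 2
= 2(2n^2 + 2p^2 + 2p + 2w^2 + 2w + 1).
Since 2n^2 + 2p^2 + 2p + 2w^2 + 2w + 1 is an integer, the sum of squares is of the form 2k for an integer k.

2(2n^2 + 2p^2 + 2p + 2w^2 + 2w + 1)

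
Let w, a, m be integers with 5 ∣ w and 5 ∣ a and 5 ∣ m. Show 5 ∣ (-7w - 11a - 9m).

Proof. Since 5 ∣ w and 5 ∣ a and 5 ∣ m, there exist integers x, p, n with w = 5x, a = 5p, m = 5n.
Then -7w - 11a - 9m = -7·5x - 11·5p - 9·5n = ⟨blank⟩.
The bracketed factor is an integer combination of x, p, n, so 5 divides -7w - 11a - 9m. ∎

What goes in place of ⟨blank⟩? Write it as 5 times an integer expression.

5(-9n - 11p - 7x)

Pull the common 5 out of every term: -7·5x - 11·5p - 9·5n = 5(-9n - 11p - 7x).
-9n - 11p - 7x is an integer, which exhibits the divisibility.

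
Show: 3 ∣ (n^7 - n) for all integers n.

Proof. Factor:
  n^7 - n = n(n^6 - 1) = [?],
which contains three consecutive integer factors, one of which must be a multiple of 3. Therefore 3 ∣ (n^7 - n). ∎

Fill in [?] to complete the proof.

n^6 - 1 = (n^2 - 1)(n^4 + n^2 + 1), and n^2 - 1 = (n-1)(n+1).
So n(n^6 - 1) = (n - 1)n(n + 1)(n^4 + n^2 + 1).

(n - 1)n(n + 1)(n^4 + n^2 + 1)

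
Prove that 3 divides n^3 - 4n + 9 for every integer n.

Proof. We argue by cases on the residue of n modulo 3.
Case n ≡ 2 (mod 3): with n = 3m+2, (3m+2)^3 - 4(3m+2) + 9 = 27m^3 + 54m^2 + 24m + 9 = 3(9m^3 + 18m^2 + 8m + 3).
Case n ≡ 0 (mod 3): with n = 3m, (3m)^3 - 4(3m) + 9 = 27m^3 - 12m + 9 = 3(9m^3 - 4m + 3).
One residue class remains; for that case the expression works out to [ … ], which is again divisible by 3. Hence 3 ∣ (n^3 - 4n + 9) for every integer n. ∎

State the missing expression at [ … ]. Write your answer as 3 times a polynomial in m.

Only n ≡ 1 (mod 3) is unaccounted for. Put n = 3m+1:
(3m+1)^3 - 4(3m+1) + 9 expands to 27m^3 + 27m^2 - 3m + 6,
and factoring out 3 leaves 3(9m^3 + 9m^2 - m + 2).

3(9m^3 + 9m^2 - m + 2)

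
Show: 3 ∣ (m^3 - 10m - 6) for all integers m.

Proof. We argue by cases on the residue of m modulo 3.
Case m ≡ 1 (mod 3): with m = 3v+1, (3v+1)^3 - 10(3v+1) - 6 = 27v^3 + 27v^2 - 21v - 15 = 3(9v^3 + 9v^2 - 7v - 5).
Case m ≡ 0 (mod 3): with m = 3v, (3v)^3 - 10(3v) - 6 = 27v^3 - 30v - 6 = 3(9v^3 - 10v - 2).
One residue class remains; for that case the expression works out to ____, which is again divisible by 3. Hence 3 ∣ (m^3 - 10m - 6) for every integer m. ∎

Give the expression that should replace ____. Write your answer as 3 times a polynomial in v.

Only m ≡ 2 (mod 3) is unaccounted for. Put m = 3v+2:
(3v+2)^3 - 10(3v+2) - 6 expands to 27v^3 + 54v^2 + 6v - 18,
and factoring out 3 leaves 3(9v^3 + 18v^2 + 2v - 6).

3(9v^3 + 18v^2 + 2v - 6)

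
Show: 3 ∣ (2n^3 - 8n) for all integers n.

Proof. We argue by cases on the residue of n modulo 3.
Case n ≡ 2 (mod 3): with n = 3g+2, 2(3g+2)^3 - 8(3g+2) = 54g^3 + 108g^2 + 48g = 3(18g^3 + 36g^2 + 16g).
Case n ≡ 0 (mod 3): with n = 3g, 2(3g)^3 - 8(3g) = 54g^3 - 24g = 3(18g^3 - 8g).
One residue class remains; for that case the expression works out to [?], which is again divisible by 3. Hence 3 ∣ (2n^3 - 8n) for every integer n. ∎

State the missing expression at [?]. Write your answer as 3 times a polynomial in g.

Only n ≡ 1 (mod 3) is unaccounted for. Put n = 3g+1:
2(3g+1)^3 - 8(3g+1) expands to 54g^3 + 54g^2 - 6g - 6,
and factoring out 3 leaves 3(18g^3 + 18g^2 - 2g - 2).

3(18g^3 + 18g^2 - 2g - 2)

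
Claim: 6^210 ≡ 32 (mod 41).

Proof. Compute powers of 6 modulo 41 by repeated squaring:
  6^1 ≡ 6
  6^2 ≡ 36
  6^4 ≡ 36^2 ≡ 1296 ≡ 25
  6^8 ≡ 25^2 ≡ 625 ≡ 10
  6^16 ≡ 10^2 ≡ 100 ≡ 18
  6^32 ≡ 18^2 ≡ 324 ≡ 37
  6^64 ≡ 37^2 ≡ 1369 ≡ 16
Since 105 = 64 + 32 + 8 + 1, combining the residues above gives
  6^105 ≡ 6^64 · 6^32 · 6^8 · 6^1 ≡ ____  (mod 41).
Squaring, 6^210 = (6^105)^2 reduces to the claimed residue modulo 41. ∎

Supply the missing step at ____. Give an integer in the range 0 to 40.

Multiply the listed residues: 16 · 37 · 10 · 6 = 592 → 5920 → 35520.
Reducing modulo 41: 35520 = 866·41 + 14, so 6^105 ≡ 14.

14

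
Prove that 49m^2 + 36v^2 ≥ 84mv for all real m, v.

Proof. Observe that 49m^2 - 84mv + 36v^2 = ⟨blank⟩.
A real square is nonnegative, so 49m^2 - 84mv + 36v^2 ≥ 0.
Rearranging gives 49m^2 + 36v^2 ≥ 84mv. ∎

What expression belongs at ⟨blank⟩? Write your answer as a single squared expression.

The leading and trailing coefficients are 7^2 and 6^2, and 84 = 2·7·6, so the trinomial is (7m - 6v)^2.
Hence 49m^2 - 84mv + 36v^2 ≥ 0.

(7m - 6v)^2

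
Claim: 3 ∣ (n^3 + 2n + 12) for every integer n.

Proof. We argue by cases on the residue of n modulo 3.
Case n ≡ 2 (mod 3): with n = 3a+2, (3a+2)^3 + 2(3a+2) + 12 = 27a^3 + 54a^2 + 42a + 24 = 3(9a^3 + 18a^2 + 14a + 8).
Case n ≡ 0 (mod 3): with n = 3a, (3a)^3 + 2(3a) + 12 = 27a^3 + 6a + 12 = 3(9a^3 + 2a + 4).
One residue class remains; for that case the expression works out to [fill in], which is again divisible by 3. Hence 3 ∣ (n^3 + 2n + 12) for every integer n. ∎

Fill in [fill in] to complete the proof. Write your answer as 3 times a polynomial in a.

3(9a^3 + 9a^2 + 5a + 5)

The residues treated are {2, 0}, so the missing case is n ≡ 1 (mod 3); write n = 3a+1.
Then (3a+1)^3 + 2(3a+1) + 12 = 27a^3 + 27a^2 + 15a + 15 = 3(9a^3 + 9a^2 + 5a + 5).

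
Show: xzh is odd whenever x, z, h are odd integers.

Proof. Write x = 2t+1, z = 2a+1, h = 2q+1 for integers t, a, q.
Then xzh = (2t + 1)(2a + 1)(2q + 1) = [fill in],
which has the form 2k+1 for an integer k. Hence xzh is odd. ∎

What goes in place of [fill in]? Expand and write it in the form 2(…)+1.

Expanding: (2t + 1)(2a + 1)(2q + 1) = 8aqt + 4aq + 4at + 2a + 4qt + 2q + 2t + 1.
Every term except the constant is even, so this is 2(4aqt + 2aq + 2at + a + 2qt + q + t) + 1,
and 4aqt + 2aq + 2at + a + 2qt + q + t ∈ ℤ gives the required form.

2(4aqt + 2aq + 2at + a + 2qt + q + t) + 1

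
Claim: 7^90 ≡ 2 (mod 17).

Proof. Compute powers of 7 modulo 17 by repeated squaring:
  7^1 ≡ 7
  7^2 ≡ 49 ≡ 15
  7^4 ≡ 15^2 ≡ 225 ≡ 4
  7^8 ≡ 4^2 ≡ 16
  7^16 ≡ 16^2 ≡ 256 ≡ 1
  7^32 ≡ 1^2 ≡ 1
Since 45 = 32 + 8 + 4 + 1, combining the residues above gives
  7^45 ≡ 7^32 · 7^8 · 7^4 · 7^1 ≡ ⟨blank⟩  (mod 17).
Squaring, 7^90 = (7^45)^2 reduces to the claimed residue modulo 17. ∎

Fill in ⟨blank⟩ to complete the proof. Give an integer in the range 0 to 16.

6

Multiply the listed residues: 1 · 16 · 4 · 7 = 16 → 64 → 448.
Reducing modulo 17: 448 = 26·17 + 6, so 7^45 ≡ 6.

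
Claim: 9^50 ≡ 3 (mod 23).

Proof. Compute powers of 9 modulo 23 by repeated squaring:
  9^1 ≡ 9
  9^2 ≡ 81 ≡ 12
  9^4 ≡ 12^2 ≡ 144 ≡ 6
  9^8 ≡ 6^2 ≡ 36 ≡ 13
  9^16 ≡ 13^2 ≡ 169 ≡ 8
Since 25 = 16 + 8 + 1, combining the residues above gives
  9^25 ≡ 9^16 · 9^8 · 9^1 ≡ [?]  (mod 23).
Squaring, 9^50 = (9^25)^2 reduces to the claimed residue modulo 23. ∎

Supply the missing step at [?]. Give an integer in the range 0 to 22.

16

Multiply the listed residues: 8 · 13 · 9 = 104 → 936.
Reducing modulo 23: 936 = 40·23 + 16, so 9^25 ≡ 16.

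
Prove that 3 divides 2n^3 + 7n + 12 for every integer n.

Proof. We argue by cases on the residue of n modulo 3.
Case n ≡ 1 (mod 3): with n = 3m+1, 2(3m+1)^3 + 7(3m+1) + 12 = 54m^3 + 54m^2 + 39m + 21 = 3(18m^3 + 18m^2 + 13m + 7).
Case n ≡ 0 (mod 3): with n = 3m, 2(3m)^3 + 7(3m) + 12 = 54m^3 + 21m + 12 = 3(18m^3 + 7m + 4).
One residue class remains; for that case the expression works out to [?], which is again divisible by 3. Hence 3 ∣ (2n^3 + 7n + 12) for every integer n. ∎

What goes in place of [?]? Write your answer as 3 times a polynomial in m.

3(18m^3 + 36m^2 + 31m + 14)

Only n ≡ 2 (mod 3) is unaccounted for. Put n = 3m+2:
2(3m+2)^3 + 7(3m+2) + 12 expands to 54m^3 + 108m^2 + 93m + 42,
and factoring out 3 leaves 3(18m^3 + 36m^2 + 31m + 14).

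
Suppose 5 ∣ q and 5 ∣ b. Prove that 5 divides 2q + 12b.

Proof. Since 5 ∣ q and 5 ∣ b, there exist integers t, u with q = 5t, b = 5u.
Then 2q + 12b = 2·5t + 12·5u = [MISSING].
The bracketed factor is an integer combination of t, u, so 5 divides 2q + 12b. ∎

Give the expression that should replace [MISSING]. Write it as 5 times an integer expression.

Each term has a factor of 5: 2·5t + 12·5u = 5·(2t + 12u).
Since 2t + 12u is an integer, 5 ∣ (2q + 12b).

5(2t + 12u)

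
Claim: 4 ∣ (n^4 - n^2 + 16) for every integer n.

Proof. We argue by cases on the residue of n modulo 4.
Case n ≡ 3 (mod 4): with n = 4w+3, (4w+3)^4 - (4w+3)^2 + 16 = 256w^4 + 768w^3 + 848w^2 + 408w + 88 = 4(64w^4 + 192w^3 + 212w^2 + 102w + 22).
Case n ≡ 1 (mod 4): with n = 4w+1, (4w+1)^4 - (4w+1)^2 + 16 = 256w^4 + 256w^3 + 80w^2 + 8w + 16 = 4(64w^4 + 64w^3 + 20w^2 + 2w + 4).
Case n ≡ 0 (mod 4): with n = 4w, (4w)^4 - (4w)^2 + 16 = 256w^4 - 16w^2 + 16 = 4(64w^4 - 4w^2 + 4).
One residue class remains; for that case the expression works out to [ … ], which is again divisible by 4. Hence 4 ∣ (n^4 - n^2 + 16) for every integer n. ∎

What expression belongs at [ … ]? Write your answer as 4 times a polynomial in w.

Only n ≡ 2 (mod 4) is unaccounted for. Put n = 4w+2:
(4w+2)^4 - (4w+2)^2 + 16 expands to 256w^4 + 512w^3 + 368w^2 + 112w + 28,
and factoring out 4 leaves 4(64w^4 + 128w^3 + 92w^2 + 28w + 7).

4(64w^4 + 128w^3 + 92w^2 + 28w + 7)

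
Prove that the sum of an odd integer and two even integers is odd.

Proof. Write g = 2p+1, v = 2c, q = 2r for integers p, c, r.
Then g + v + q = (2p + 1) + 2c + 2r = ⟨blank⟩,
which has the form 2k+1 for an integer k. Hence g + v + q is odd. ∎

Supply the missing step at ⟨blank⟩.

2(c + p + r) + 1

(2p + 1) + 2c + 2r = 2c + 2p + 2r + 1
= 2(c + p + r) + 1.
Since c + p + r is an integer, the sum is of the form 2k+1 for an integer k.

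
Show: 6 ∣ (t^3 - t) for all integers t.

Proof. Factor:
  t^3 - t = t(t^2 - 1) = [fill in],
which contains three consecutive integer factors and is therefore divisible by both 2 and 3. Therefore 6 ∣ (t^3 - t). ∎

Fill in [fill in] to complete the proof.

t(t^2 - 1) = t(t - 1)(t + 1) = (t - 1)t(t + 1).
These three factors are consecutive integers, so their product is divisible by 6.

(t - 1)t(t + 1)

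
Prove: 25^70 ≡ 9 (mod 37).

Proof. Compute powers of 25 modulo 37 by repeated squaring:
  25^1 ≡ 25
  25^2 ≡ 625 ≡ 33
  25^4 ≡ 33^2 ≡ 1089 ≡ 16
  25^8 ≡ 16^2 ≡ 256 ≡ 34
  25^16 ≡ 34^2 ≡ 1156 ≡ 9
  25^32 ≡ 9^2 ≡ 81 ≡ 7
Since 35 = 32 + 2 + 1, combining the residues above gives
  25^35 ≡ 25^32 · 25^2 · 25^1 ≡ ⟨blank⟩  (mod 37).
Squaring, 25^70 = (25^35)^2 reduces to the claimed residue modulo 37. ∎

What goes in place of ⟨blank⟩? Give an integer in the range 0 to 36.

25^32 · 25^2 · 25^1 ≡ 7 · 33 · 25 = 5775.
5775 mod 37 = 3, so 25^35 ≡ 3 (mod 37).

3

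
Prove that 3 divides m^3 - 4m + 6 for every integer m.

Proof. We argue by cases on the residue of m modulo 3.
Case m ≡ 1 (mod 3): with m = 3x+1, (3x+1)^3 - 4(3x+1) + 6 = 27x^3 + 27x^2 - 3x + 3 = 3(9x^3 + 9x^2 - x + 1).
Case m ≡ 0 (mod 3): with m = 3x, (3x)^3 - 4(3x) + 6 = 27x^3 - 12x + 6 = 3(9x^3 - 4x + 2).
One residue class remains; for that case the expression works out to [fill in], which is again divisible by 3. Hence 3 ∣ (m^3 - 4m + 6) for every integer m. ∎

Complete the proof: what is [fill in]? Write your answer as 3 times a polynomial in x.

The residues treated are {1, 0}, so the missing case is m ≡ 2 (mod 3); write m = 3x+2.
Then (3x+2)^3 - 4(3x+2) + 6 = 27x^3 + 54x^2 + 24x + 6 = 3(9x^3 + 18x^2 + 8x + 2).

3(9x^3 + 18x^2 + 8x + 2)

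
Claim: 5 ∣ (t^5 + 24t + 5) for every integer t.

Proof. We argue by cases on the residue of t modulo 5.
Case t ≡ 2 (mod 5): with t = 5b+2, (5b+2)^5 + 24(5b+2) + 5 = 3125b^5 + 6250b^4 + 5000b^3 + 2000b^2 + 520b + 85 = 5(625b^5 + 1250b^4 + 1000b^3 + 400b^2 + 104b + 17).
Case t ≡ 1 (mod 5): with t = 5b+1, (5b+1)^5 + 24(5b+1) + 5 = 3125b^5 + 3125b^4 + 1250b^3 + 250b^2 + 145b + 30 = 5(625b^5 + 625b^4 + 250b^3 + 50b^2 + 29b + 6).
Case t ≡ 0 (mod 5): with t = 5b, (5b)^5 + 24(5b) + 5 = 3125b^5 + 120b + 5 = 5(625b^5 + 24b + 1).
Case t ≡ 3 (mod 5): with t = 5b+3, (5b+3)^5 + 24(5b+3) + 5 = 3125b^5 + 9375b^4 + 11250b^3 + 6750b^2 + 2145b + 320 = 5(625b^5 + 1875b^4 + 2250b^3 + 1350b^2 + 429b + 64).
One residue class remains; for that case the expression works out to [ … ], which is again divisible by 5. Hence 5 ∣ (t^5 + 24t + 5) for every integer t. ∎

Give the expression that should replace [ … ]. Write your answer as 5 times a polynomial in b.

Only t ≡ 4 (mod 5) is unaccounted for. Put t = 5b+4:
(5b+4)^5 + 24(5b+4) + 5 expands to 3125b^5 + 12500b^4 + 20000b^3 + 16000b^2 + 6520b + 1125,
and factoring out 5 leaves 5(625b^5 + 2500b^4 + 4000b^3 + 3200b^2 + 1304b + 225).

5(625b^5 + 2500b^4 + 4000b^3 + 3200b^2 + 1304b + 225)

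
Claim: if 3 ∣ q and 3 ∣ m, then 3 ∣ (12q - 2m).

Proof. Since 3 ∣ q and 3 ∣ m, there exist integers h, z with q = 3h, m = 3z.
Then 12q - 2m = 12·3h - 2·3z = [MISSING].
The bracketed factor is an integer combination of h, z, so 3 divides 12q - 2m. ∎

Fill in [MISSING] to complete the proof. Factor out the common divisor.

Pull the common 3 out of every term: 12·3h - 2·3z = 3(12h - 2z).
12h - 2z is an integer, which exhibits the divisibility.

3(12h - 2z)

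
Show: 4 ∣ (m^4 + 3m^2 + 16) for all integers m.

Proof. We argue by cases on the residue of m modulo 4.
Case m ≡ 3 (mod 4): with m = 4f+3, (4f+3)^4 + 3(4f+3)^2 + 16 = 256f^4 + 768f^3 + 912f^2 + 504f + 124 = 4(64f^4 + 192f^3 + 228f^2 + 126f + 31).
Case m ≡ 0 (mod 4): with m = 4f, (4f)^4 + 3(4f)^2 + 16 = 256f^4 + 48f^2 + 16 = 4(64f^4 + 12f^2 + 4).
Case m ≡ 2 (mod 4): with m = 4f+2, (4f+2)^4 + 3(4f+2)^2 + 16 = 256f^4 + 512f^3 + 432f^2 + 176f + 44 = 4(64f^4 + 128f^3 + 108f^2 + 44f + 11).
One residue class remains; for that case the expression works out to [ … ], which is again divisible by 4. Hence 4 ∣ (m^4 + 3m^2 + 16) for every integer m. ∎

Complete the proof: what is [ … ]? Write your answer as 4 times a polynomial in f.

The residues treated are {3, 0, 2}, so the missing case is m ≡ 1 (mod 4); write m = 4f+1.
Then (4f+1)^4 + 3(4f+1)^2 + 16 = 256f^4 + 256f^3 + 144f^2 + 40f + 20 = 4(64f^4 + 64f^3 + 36f^2 + 10f + 5).

4(64f^4 + 64f^3 + 36f^2 + 10f + 5)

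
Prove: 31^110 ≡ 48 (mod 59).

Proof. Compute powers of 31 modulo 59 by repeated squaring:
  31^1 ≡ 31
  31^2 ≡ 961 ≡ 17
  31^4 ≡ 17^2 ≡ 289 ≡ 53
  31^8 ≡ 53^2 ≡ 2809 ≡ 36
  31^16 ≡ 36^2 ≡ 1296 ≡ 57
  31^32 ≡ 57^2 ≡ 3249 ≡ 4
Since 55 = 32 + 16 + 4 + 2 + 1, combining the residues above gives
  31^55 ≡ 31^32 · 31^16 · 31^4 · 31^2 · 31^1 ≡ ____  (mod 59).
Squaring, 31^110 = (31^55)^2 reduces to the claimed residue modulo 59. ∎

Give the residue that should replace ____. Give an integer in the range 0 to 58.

44

31^32 · 31^16 · 31^4 · 31^2 · 31^1 ≡ 4 · 57 · 53 · 17 · 31 = 6368268.
6368268 mod 59 = 44, so 31^55 ≡ 44 (mod 59).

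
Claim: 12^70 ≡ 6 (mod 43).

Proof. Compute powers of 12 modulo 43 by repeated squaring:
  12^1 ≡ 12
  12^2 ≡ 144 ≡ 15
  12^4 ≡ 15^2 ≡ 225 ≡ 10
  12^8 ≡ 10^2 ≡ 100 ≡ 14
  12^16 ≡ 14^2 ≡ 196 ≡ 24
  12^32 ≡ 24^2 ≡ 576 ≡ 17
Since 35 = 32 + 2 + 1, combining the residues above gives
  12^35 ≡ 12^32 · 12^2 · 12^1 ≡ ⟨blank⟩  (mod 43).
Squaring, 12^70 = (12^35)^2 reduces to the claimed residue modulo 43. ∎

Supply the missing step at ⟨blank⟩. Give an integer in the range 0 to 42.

7

12^32 · 12^2 · 12^1 ≡ 17 · 15 · 12 = 3060.
3060 mod 43 = 7, so 12^35 ≡ 7 (mod 43).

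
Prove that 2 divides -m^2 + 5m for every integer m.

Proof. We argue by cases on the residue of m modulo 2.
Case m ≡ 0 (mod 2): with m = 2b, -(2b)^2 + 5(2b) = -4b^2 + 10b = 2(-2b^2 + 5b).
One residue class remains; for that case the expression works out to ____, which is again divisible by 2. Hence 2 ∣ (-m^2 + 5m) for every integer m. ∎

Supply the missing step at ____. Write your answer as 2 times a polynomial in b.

2(-2b^2 + 3b + 2)

The residues treated are {0}, so the missing case is m ≡ 1 (mod 2); write m = 2b+1.
Then -(2b+1)^2 + 5(2b+1) = -4b^2 + 6b + 4 = 2(-2b^2 + 3b + 2).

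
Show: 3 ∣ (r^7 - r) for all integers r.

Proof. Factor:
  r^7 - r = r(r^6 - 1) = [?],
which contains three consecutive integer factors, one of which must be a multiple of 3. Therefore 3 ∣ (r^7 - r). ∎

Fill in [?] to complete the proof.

r^6 - 1 = (r^2 - 1)(r^4 + r^2 + 1), and r^2 - 1 = (r-1)(r+1).
So r(r^6 - 1) = (r - 1)r(r + 1)(r^4 + r^2 + 1).

(r - 1)r(r + 1)(r^4 + r^2 + 1)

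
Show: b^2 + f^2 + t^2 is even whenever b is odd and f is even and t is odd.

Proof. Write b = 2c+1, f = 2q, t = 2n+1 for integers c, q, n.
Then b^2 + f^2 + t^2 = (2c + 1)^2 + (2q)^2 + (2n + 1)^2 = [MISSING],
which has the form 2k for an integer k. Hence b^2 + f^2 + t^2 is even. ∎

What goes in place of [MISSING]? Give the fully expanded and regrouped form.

2(2c^2 + 2c + 2n^2 + 2n + 2q^2 + 1)

Expanding: (2c + 1)^2 + (2q)^2 + (2n + 1)^2 = 4c^2 + 4c + 4n^2 + 4n + 4q^2 + 2.
Every term is even; pulling out the factor of 2 gives 2(2c^2 + 2c + 2n^2 + 2n + 2q^2 + 1).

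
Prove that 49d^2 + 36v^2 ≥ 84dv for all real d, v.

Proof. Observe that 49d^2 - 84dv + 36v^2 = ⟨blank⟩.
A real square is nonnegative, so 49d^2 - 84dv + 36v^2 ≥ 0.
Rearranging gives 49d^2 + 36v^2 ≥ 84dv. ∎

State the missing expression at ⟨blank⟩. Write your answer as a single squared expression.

(7d - 6v)^2

49d^2 - 84dv + 36v^2 is a perfect-square trinomial: the outer terms are (7d)^2 and (6v)^2, and the cross term is -2·7d·6v.
So 49d^2 - 84dv + 36v^2 = (7d - 6v)^2 ≥ 0.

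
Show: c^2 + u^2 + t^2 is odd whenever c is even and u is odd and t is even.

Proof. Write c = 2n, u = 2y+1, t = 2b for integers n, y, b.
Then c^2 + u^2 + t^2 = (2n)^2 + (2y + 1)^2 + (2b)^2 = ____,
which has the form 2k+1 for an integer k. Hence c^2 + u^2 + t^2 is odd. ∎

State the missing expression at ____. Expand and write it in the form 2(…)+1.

(2n)^2 + (2y + 1)^2 + (2b)^2 = 4b^2 + 4n^2 + 4y^2 + 4y + 1
= 2(2b^2 + 2n^2 + 2y^2 + 2y) + 1.
Since 2b^2 + 2n^2 + 2y^2 + 2y is an integer, the sum of squares is of the form 2k+1 for an integer k.

2(2b^2 + 2n^2 + 2y^2 + 2y) + 1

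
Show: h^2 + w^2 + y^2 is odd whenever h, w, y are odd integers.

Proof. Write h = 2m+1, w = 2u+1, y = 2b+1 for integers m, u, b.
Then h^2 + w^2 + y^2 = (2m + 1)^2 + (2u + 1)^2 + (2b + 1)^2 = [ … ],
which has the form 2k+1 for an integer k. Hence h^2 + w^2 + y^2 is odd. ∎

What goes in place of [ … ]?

2(2b^2 + 2b + 2m^2 + 2m + 2u^2 + 2u + 1) + 1

(2m + 1)^2 + (2u + 1)^2 + (2b + 1)^2 = 4b^2 + 4b + 4m^2 + 4m + 4u^2 + 4u + 3
= 2(2b^2 + 2b + 2m^2 + 2m + 2u^2 + 2u + 1) + 1.
Since 2b^2 + 2b + 2m^2 + 2m + 2u^2 + 2u + 1 is an integer, the sum of squares is of the form 2k+1 for an integer k.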